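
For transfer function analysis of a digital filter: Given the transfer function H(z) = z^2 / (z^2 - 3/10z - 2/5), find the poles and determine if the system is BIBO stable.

Poles are roots of the denominator: z^2 - 3/10z - 2/5 = 0.
Quadratic formula: z = [-(-3/10) +/- sqrt((-3/10)^2 - 4*(-2/5))] / 2
Discriminant = 9/100 + 8/5 = 169/100; sqrt = 13/10.
z = (3/10 +/- 13/10) / 2 => z = 4/5 or z = -1/2.
|p1| = 1/2, |p2| = 4/5.
For BIBO stability, all poles must lie inside the unit circle (|p| < 1).
System is STABLE since both |p| < 1.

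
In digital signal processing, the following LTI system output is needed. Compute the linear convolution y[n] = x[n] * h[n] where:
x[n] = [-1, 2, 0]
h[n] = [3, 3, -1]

y[n] = sum_k x[k]*h[n-k]. Output length = len(x) + len(h) - 1 = 3 + 3 - 1 = 5.
y[0] = -1*3 = -3
y[1] = 2*3 + -1*3 = 3
y[2] = 0*3 + 2*3 + -1*-1 = 7
y[3] = 0*3 + 2*-1 = -2
y[4] = 0*-1 = 0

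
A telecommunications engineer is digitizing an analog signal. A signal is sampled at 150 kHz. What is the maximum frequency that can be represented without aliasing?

The maximum frequency that can be represented without aliasing
is the Nyquist frequency: f_max = f_s / 2 = 150 kHz / 2 = 75 kHz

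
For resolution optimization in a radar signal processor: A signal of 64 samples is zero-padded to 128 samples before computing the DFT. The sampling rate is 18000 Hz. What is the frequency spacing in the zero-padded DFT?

Original DFT: N = 64, resolution = f_s/N = 18000/64 = 1125/4 Hz
Zero-padded DFT: N = 128, resolution = f_s/N = 18000/128 = 1125/8 Hz
Zero-padding interpolates the spectrum (finer frequency grid)
but does NOT improve the true spectral resolution (ability to resolve close frequencies).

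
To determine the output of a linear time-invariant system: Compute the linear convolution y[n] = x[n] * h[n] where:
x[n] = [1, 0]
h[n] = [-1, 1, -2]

y[n] = sum_k x[k]*h[n-k]. Output length = len(x) + len(h) - 1 = 2 + 3 - 1 = 4.
y[0] = 1*-1 = -1
y[1] = 0*-1 + 1*1 = 1
y[2] = 0*1 + 1*-2 = -2
y[3] = 0*-2 = 0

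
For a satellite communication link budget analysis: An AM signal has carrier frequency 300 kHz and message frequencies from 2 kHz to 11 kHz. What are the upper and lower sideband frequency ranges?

Upper sideband (USB) = fc + [fm_low, fm_high] = 300 + [2, 11] = [302, 311] kHz
Lower sideband (LSB) = fc - [fm_high, fm_low] = 300 - [11, 2] = [289, 298] kHz
Total occupied spectrum: 289 kHz to 311 kHz (plus carrier at 300 kHz)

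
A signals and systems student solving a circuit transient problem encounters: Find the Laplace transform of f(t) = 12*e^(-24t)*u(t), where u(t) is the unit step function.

Standard Laplace transform pair:
e^(-at)*u(t) <-> 1/(s+a)
With a = 24: L{12*e^(-24t)*u(t)} = 12/(s+24), ROC: Re(s) > -24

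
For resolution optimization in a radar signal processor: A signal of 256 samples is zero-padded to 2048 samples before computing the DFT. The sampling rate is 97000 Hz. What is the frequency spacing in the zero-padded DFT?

Original DFT: N = 256, resolution = f_s/N = 97000/256 = 12125/32 Hz
Zero-padded DFT: N = 2048, resolution = f_s/N = 97000/2048 = 12125/256 Hz
Zero-padding interpolates the spectrum (finer frequency grid)
but does NOT improve the true spectral resolution (ability to resolve close frequencies).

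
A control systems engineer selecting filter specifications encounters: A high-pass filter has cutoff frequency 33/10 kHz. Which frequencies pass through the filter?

A high-pass filter passes all frequencies above the cutoff frequency 33/10 kHz and attenuates lower frequencies.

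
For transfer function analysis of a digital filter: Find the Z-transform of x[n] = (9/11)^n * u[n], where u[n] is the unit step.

The Z-transform of a^n * u[n] is z/(z-a) for |z| > |a|.
Here a = 9/11, so X(z) = z/(z - (9/11)) = 11z/(11z - 9)
ROC: |z| > 9/11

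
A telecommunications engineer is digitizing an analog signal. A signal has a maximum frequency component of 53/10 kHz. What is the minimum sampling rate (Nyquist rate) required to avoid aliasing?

By the Nyquist-Shannon sampling theorem,
the minimum sampling rate (Nyquist rate) must be at least 2 * f_max.
Nyquist rate = 2 * 53/10 kHz = 53/5 kHz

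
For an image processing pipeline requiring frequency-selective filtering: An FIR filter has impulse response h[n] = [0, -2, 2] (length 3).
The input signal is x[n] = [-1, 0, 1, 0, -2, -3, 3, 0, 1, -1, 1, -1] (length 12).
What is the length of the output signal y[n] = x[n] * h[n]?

For linear convolution, the output length is:
len(y) = len(x) + len(h) - 1 = 12 + 3 - 1 = 14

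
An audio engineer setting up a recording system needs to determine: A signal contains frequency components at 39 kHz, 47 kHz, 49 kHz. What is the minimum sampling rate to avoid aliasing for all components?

The highest frequency component is f_max = 49 kHz.
Nyquist rate = 2 * f_max = 2 * 49 kHz = 98 kHz.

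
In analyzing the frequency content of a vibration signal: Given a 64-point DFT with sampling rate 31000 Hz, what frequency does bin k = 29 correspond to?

The frequency of DFT bin k is: f_k = k * f_s / N
f_29 = 29 * 31000 / 64 = 112375/8 Hz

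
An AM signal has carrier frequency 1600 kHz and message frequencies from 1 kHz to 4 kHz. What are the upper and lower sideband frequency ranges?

Upper sideband (USB) = fc + [fm_low, fm_high] = 1600 + [1, 4] = [1601, 1604] kHz
Lower sideband (LSB) = fc - [fm_high, fm_low] = 1600 - [4, 1] = [1596, 1599] kHz
Total occupied spectrum: 1596 kHz to 1604 kHz (plus carrier at 1600 kHz)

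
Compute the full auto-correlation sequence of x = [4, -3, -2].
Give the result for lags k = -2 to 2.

r_xx[k] = sum_m x[m]*x[m+k], indexed from 0, for k = -2 to 2:
  r_xx[-2] = x[2]*x[0] = -8
  r_xx[-1] = x[1]*x[0] + x[2]*x[1] = -6
  r_xx[0] = x[0]*x[0] + x[1]*x[1] + x[2]*x[2] = 29
  r_xx[1] = x[0]*x[1] + x[1]*x[2] = -6
  r_xx[2] = x[0]*x[2] = -8
r_xx = [-8, -6, 29, -6, -8]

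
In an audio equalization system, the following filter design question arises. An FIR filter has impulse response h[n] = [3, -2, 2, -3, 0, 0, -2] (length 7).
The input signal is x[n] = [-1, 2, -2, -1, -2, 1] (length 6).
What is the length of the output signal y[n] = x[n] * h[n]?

For linear convolution, the output length is:
len(y) = len(x) + len(h) - 1 = 6 + 7 - 1 = 12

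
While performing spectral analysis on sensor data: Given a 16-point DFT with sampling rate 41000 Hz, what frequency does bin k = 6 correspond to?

The frequency of DFT bin k is: f_k = k * f_s / N
f_6 = 6 * 41000 / 16 = 15375 Hz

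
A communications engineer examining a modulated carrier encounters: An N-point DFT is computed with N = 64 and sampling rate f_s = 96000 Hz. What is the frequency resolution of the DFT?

DFT frequency resolution = f_s / N
= 96000 / 64 = 1500 Hz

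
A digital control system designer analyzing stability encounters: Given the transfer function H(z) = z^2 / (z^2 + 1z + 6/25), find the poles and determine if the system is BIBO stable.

Poles are roots of the denominator: z^2 + 1z + 6/25 = 0.
Quadratic formula: z = [-(1) +/- sqrt((1)^2 - 4*(6/25))] / 2
Discriminant = 1 - 24/25 = 1/25; sqrt = 1/5.
z = (-1 +/- 1/5) / 2 => z = -2/5 or z = -3/5.
|p1| = 2/5, |p2| = 3/5.
For BIBO stability, all poles must lie inside the unit circle (|p| < 1).
System is STABLE since both |p| < 1.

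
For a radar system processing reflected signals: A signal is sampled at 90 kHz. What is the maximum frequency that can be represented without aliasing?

The maximum frequency that can be represented without aliasing
is the Nyquist frequency: f_max = f_s / 2 = 90 kHz / 2 = 45 kHz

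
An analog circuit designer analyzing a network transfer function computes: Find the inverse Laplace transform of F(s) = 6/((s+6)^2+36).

Standard pair: w/((s+a)^2+w^2) <-> e^(-at)*sin(wt)*u(t)
With a=6, w=6: f(t) = e^(-6t)*sin(6t)*u(t)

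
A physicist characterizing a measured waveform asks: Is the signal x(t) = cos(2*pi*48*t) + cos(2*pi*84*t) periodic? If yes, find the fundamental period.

f1 = 48 Hz, f2 = 84 Hz
Period T1 = 1/48, T2 = 1/84
Ratio T1/T2 = 84/48, which is rational.
The signal is periodic with fundamental period T = 1/GCD(48,84) = 1/12 s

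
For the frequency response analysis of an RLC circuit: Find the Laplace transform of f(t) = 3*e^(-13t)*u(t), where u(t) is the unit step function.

Standard Laplace transform pair:
e^(-at)*u(t) <-> 1/(s+a)
With a = 13: L{3*e^(-13t)*u(t)} = 3/(s+13), ROC: Re(s) > -13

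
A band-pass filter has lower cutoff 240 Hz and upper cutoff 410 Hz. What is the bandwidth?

Bandwidth = f_high - f_low
= 410 Hz - 240 Hz = 170 Hz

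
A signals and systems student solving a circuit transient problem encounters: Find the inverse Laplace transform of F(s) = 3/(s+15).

Standard pair: k/(s+a) <-> k*e^(-at)*u(t)
With k=3, a=15: f(t) = 3*e^(-15t)*u(t)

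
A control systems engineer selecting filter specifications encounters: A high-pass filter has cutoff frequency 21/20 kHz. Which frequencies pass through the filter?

A high-pass filter passes all frequencies above the cutoff frequency 21/20 kHz and attenuates lower frequencies.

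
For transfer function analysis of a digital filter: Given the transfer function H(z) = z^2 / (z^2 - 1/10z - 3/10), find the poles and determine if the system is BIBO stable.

Poles are roots of the denominator: z^2 - 1/10z - 3/10 = 0.
Quadratic formula: z = [-(-1/10) +/- sqrt((-1/10)^2 - 4*(-3/10))] / 2
Discriminant = 1/100 + 6/5 = 121/100; sqrt = 11/10.
z = (1/10 +/- 11/10) / 2 => z = 3/5 or z = -1/2.
|p1| = 1/2, |p2| = 3/5.
For BIBO stability, all poles must lie inside the unit circle (|p| < 1).
System is STABLE since both |p| < 1.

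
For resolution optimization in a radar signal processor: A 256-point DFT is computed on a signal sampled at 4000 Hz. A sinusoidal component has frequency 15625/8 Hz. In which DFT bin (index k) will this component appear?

DFT frequency resolution = f_s/N = 4000/256 = 125/8 Hz
Bin index k = f_signal / resolution = 15625/8 / 125/8 = 125
The signal frequency 15625/8 Hz falls in DFT bin k = 125.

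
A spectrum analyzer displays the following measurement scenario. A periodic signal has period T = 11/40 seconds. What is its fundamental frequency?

The fundamental frequency is the reciprocal of the period.
f = 1/T = 1/(11/40) = 40/11 Hz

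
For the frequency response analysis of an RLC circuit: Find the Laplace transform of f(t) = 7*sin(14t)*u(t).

Standard pair: sin(wt)*u(t) <-> w/(s^2+w^2)
With w = 14: L{7*sin(14t)*u(t)} = 98/(s^2+196)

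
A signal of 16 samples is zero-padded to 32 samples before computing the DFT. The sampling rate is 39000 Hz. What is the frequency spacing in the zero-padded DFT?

Original DFT: N = 16, resolution = f_s/N = 39000/16 = 4875/2 Hz
Zero-padded DFT: N = 32, resolution = f_s/N = 39000/32 = 4875/4 Hz
Zero-padding interpolates the spectrum (finer frequency grid)
but does NOT improve the true spectral resolution (ability to resolve close frequencies).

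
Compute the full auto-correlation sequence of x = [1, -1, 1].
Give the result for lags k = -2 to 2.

r_xx[k] = sum_m x[m]*x[m+k], indexed from 0, for k = -2 to 2:
  r_xx[-2] = x[2]*x[0] = 1
  r_xx[-1] = x[1]*x[0] + x[2]*x[1] = -2
  r_xx[0] = x[0]*x[0] + x[1]*x[1] + x[2]*x[2] = 3
  r_xx[1] = x[0]*x[1] + x[1]*x[2] = -2
  r_xx[2] = x[0]*x[2] = 1
r_xx = [1, -2, 3, -2, 1]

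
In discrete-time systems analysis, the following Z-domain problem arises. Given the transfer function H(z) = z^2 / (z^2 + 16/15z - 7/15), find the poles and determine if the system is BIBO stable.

Poles are roots of the denominator: z^2 + 16/15z - 7/15 = 0.
Quadratic formula: z = [-(16/15) +/- sqrt((16/15)^2 - 4*(-7/15))] / 2
Discriminant = 256/225 + 28/15 = 676/225; sqrt = 26/15.
z = (-16/15 +/- 26/15) / 2 => z = 1/3 or z = -7/5.
|p1| = 7/5, |p2| = 1/3.
For BIBO stability, all poles must lie inside the unit circle (|p| < 1).
System is UNSTABLE since at least one |p| >= 1.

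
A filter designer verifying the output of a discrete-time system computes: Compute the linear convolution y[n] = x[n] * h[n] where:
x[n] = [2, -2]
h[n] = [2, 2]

y[n] = sum_k x[k]*h[n-k]. Output length = len(x) + len(h) - 1 = 2 + 2 - 1 = 3.
y[0] = 2*2 = 4
y[1] = -2*2 + 2*2 = 0
y[2] = -2*2 = -4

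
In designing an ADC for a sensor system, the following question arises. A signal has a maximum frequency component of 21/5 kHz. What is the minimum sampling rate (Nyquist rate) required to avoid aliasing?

By the Nyquist-Shannon sampling theorem,
the minimum sampling rate (Nyquist rate) must be at least 2 * f_max.
Nyquist rate = 2 * 21/5 kHz = 42/5 kHz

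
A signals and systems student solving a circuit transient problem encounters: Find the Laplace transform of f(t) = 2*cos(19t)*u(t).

Standard pair: cos(wt)*u(t) <-> s/(s^2+w^2)
With w = 19: L{2*cos(19t)*u(t)} = 2s/(s^2+361)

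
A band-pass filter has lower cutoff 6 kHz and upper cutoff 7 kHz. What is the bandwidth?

Bandwidth = f_high - f_low
= 7 kHz - 6 kHz = 1 kHz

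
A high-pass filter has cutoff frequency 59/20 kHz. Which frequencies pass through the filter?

A high-pass filter passes all frequencies above the cutoff frequency 59/20 kHz and attenuates lower frequencies.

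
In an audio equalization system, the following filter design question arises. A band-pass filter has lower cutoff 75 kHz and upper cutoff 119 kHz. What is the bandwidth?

Bandwidth = f_high - f_low
= 119 kHz - 75 kHz = 44 kHz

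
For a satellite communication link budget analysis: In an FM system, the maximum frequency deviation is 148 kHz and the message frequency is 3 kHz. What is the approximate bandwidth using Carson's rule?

Carson's rule: BW = 2*(delta_f + f_m)
= 2*(148 + 3) kHz = 302 kHz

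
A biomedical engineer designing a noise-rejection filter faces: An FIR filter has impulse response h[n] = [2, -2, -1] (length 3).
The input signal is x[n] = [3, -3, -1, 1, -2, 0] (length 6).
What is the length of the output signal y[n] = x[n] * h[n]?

For linear convolution, the output length is:
len(y) = len(x) + len(h) - 1 = 6 + 3 - 1 = 8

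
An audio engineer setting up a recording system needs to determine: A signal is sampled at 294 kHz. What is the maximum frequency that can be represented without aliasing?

The maximum frequency that can be represented without aliasing
is the Nyquist frequency: f_max = f_s / 2 = 294 kHz / 2 = 147 kHz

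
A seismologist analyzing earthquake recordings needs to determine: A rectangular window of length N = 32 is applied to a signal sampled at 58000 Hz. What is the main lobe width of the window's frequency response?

For a rectangular window of length N,
the main lobe width in frequency is 2*f_s/N.
= 2*58000/32 = 3625 Hz
This determines the minimum frequency separation for resolving two sinusoids.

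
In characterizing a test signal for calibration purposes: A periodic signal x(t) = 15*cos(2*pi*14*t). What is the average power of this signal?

Average power of A*cos(wt) is A^2/2.
P = 15^2 / 2 = 225/2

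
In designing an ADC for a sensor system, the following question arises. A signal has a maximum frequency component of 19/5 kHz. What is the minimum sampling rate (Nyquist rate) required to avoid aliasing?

By the Nyquist-Shannon sampling theorem,
the minimum sampling rate (Nyquist rate) must be at least 2 * f_max.
Nyquist rate = 2 * 19/5 kHz = 38/5 kHz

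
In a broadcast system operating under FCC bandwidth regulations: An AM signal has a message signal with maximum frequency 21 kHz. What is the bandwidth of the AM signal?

In AM (double-sideband), the bandwidth is twice the message frequency.
BW = 2 * f_m = 2 * 21 kHz = 42 kHz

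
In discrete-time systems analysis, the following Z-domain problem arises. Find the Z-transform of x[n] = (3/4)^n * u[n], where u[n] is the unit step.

The Z-transform of a^n * u[n] is z/(z-a) for |z| > |a|.
Here a = 3/4, so X(z) = z/(z - (3/4)) = 4z/(4z - 3)
ROC: |z| > 3/4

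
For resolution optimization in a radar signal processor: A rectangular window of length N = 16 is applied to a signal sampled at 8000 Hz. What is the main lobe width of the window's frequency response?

For a rectangular window of length N,
the main lobe width in frequency is 2*f_s/N.
= 2*8000/16 = 1000 Hz
This determines the minimum frequency separation for resolving two sinusoids.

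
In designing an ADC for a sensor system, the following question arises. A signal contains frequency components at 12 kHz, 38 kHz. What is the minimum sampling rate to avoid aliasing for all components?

The highest frequency component is f_max = 38 kHz.
Nyquist rate = 2 * f_max = 2 * 38 kHz = 76 kHz.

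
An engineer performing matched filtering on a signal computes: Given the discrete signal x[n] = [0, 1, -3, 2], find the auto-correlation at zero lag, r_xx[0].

The auto-correlation at zero lag r_xx[0] equals the signal energy.
r_xx[0] = sum of x[n]^2 = 0^2 + 1^2 + (-3)^2 + 2^2
= 0 + 1 + 9 + 4 = 14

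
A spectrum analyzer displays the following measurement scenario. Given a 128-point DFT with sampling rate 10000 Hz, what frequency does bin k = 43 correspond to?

The frequency of DFT bin k is: f_k = k * f_s / N
f_43 = 43 * 10000 / 128 = 26875/8 Hz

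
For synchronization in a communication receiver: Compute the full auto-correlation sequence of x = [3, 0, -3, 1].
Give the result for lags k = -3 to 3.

r_xx[k] = sum_m x[m]*x[m+k], indexed from 0, for k = -3 to 3:
  r_xx[-3] = x[3]*x[0] = 3
  r_xx[-2] = x[2]*x[0] + x[3]*x[1] = -9
  r_xx[-1] = x[1]*x[0] + x[2]*x[1] + x[3]*x[2] = -3
  r_xx[0] = x[0]*x[0] + x[1]*x[1] + x[2]*x[2] + x[3]*x[3] = 19
  r_xx[1] = x[0]*x[1] + x[1]*x[2] + x[2]*x[3] = -3
  r_xx[2] = x[0]*x[2] + x[1]*x[3] = -9
  r_xx[3] = x[0]*x[3] = 3
r_xx = [3, -9, -3, 19, -3, -9, 3]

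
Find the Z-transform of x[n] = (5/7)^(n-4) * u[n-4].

Time-shifting property: if X(z) = Z{x[n]}, then Z{x[n-d]} = z^(-d) * X(z)
X(z) = z/(z - 5/7) for x[n] = (5/7)^n * u[n]
Z{x[n-4]} = z^(-4) * z/(z - 5/7) = z^(-3)/(z - 5/7)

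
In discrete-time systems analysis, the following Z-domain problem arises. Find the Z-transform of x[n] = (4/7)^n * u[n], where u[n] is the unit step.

The Z-transform of a^n * u[n] is z/(z-a) for |z| > |a|.
Here a = 4/7, so X(z) = z/(z - (4/7)) = 7z/(7z - 4)
ROC: |z| > 4/7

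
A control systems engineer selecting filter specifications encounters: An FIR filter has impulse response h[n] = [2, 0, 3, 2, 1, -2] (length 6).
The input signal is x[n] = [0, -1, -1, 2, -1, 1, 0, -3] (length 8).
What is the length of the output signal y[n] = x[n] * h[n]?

For linear convolution, the output length is:
len(y) = len(x) + len(h) - 1 = 8 + 6 - 1 = 13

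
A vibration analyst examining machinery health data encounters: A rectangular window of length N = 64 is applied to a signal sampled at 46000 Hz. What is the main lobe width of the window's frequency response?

For a rectangular window of length N,
the main lobe width in frequency is 2*f_s/N.
= 2*46000/64 = 2875/2 Hz
This determines the minimum frequency separation for resolving two sinusoids.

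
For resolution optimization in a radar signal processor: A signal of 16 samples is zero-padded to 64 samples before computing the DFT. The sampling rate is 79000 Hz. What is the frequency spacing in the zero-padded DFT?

Original DFT: N = 16, resolution = f_s/N = 79000/16 = 9875/2 Hz
Zero-padded DFT: N = 64, resolution = f_s/N = 79000/64 = 9875/8 Hz
Zero-padding interpolates the spectrum (finer frequency grid)
but does NOT improve the true spectral resolution (ability to resolve close frequencies).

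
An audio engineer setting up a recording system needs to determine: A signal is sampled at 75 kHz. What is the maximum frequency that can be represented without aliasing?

The maximum frequency that can be represented without aliasing
is the Nyquist frequency: f_max = f_s / 2 = 75 kHz / 2 = 75/2 kHz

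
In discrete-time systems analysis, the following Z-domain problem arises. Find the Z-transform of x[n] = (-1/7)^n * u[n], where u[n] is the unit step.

The Z-transform of a^n * u[n] is z/(z-a) for |z| > |a|.
Here a = -1/7, so X(z) = z/(z - (-1/7)) = 7z/(7z + 1)
ROC: |z| > 1/7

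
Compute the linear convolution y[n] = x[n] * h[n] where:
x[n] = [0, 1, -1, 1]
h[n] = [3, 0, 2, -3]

y[n] = sum_k x[k]*h[n-k]. Output length = len(x) + len(h) - 1 = 4 + 4 - 1 = 7.
y[0] = 0*3 = 0
y[1] = 1*3 + 0*0 = 3
y[2] = -1*3 + 1*0 + 0*2 = -3
y[3] = 1*3 + -1*0 + 1*2 + 0*-3 = 5
y[4] = 1*0 + -1*2 + 1*-3 = -5
y[5] = 1*2 + -1*-3 = 5
y[6] = 1*-3 = -3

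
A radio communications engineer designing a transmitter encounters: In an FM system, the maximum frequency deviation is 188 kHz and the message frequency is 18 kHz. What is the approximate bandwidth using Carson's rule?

Carson's rule: BW = 2*(delta_f + f_m)
= 2*(188 + 18) kHz = 412 kHz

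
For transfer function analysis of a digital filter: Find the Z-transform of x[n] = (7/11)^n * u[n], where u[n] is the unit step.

The Z-transform of a^n * u[n] is z/(z-a) for |z| > |a|.
Here a = 7/11, so X(z) = z/(z - (7/11)) = 11z/(11z - 7)
ROC: |z| > 7/11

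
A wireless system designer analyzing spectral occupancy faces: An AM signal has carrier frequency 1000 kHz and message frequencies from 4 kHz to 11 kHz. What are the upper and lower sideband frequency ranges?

Upper sideband (USB) = fc + [fm_low, fm_high] = 1000 + [4, 11] = [1004, 1011] kHz
Lower sideband (LSB) = fc - [fm_high, fm_low] = 1000 - [11, 4] = [989, 996] kHz
Total occupied spectrum: 989 kHz to 1011 kHz (plus carrier at 1000 kHz)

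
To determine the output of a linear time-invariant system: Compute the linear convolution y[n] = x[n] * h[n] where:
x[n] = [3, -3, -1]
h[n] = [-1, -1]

y[n] = sum_k x[k]*h[n-k]. Output length = len(x) + len(h) - 1 = 3 + 2 - 1 = 4.
y[0] = 3*-1 = -3
y[1] = -3*-1 + 3*-1 = 0
y[2] = -1*-1 + -3*-1 = 4
y[3] = -1*-1 = 1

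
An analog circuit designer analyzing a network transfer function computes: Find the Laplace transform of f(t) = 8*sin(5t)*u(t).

Standard pair: sin(wt)*u(t) <-> w/(s^2+w^2)
With w = 5: L{8*sin(5t)*u(t)} = 40/(s^2+25)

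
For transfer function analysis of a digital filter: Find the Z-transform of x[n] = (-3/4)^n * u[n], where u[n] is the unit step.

The Z-transform of a^n * u[n] is z/(z-a) for |z| > |a|.
Here a = -3/4, so X(z) = z/(z - (-3/4)) = 4z/(4z + 3)
ROC: |z| > 3/4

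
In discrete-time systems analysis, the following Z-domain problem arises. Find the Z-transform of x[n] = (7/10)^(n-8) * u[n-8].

Time-shifting property: if X(z) = Z{x[n]}, then Z{x[n-d]} = z^(-d) * X(z)
X(z) = z/(z - 7/10) for x[n] = (7/10)^n * u[n]
Z{x[n-8]} = z^(-8) * z/(z - 7/10) = z^(-7)/(z - 7/10)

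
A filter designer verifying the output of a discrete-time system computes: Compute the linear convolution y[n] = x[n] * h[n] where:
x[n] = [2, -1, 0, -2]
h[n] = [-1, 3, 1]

y[n] = sum_k x[k]*h[n-k]. Output length = len(x) + len(h) - 1 = 4 + 3 - 1 = 6.
y[0] = 2*-1 = -2
y[1] = -1*-1 + 2*3 = 7
y[2] = 0*-1 + -1*3 + 2*1 = -1
y[3] = -2*-1 + 0*3 + -1*1 = 1
y[4] = -2*3 + 0*1 = -6
y[5] = -2*1 = -2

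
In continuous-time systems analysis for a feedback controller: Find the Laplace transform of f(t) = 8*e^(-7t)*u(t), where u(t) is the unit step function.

Standard Laplace transform pair:
e^(-at)*u(t) <-> 1/(s+a)
With a = 7: L{8*e^(-7t)*u(t)} = 8/(s+7), ROC: Re(s) > -7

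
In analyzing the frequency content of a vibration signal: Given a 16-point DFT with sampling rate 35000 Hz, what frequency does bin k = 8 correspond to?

The frequency of DFT bin k is: f_k = k * f_s / N
f_8 = 8 * 35000 / 16 = 17500 Hz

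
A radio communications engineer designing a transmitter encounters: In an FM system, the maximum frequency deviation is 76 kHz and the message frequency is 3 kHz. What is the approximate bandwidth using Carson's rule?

Carson's rule: BW = 2*(delta_f + f_m)
= 2*(76 + 3) kHz = 158 kHz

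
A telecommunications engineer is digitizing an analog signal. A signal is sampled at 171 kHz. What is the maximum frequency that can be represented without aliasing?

The maximum frequency that can be represented without aliasing
is the Nyquist frequency: f_max = f_s / 2 = 171 kHz / 2 = 171/2 kHz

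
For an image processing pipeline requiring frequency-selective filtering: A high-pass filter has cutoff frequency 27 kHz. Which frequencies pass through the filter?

A high-pass filter passes all frequencies above the cutoff frequency 27 kHz and attenuates lower frequencies.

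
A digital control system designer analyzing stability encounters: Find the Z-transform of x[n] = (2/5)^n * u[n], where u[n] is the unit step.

The Z-transform of a^n * u[n] is z/(z-a) for |z| > |a|.
Here a = 2/5, so X(z) = z/(z - (2/5)) = 5z/(5z - 2)
ROC: |z| > 2/5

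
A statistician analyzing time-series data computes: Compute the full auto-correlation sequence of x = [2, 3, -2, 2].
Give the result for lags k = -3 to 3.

r_xx[k] = sum_m x[m]*x[m+k], indexed from 0, for k = -3 to 3:
  r_xx[-3] = x[3]*x[0] = 4
  r_xx[-2] = x[2]*x[0] + x[3]*x[1] = 2
  r_xx[-1] = x[1]*x[0] + x[2]*x[1] + x[3]*x[2] = -4
  r_xx[0] = x[0]*x[0] + x[1]*x[1] + x[2]*x[2] + x[3]*x[3] = 21
  r_xx[1] = x[0]*x[1] + x[1]*x[2] + x[2]*x[3] = -4
  r_xx[2] = x[0]*x[2] + x[1]*x[3] = 2
  r_xx[3] = x[0]*x[3] = 4
r_xx = [4, 2, -4, 21, -4, 2, 4]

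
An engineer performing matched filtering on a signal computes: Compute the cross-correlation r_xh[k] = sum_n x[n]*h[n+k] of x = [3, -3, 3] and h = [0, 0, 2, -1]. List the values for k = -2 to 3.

Both sequences indexed from 0 and zero outside their support.
Lags with overlap: k = -2 to 3.
  r_xh[-2] = x[2]*h[0] = 0
  r_xh[-1] = x[1]*h[0] + x[2]*h[1] = 0
  r_xh[0] = x[0]*h[0] + x[1]*h[1] + x[2]*h[2] = 6
  r_xh[1] = x[0]*h[1] + x[1]*h[2] + x[2]*h[3] = -9
  r_xh[2] = x[0]*h[2] + x[1]*h[3] = 9
  r_xh[3] = x[0]*h[3] = -3
r_xh = [0, 0, 6, -9, 9, -3] (for k = -2, ..., 3)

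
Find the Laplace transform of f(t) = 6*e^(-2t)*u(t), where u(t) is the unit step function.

Standard Laplace transform pair:
e^(-at)*u(t) <-> 1/(s+a)
With a = 2: L{6*e^(-2t)*u(t)} = 6/(s+2), ROC: Re(s) > -2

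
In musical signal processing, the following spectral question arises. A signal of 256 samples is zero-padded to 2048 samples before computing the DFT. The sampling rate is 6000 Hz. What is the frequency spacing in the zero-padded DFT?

Original DFT: N = 256, resolution = f_s/N = 6000/256 = 375/16 Hz
Zero-padded DFT: N = 2048, resolution = f_s/N = 6000/2048 = 375/128 Hz
Zero-padding interpolates the spectrum (finer frequency grid)
but does NOT improve the true spectral resolution (ability to resolve close frequencies).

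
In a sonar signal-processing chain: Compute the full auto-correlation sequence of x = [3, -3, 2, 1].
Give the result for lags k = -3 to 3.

r_xx[k] = sum_m x[m]*x[m+k], indexed from 0, for k = -3 to 3:
  r_xx[-3] = x[3]*x[0] = 3
  r_xx[-2] = x[2]*x[0] + x[3]*x[1] = 3
  r_xx[-1] = x[1]*x[0] + x[2]*x[1] + x[3]*x[2] = -13
  r_xx[0] = x[0]*x[0] + x[1]*x[1] + x[2]*x[2] + x[3]*x[3] = 23
  r_xx[1] = x[0]*x[1] + x[1]*x[2] + x[2]*x[3] = -13
  r_xx[2] = x[0]*x[2] + x[1]*x[3] = 3
  r_xx[3] = x[0]*x[3] = 3
r_xx = [3, 3, -13, 23, -13, 3, 3]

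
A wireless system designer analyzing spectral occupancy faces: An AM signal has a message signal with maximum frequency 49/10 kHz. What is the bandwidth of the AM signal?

In AM (double-sideband), the bandwidth is twice the message frequency.
BW = 2 * f_m = 2 * 49/10 kHz = 49/5 kHz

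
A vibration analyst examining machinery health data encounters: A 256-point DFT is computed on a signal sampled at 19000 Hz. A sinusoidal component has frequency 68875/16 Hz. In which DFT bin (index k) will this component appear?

DFT frequency resolution = f_s/N = 19000/256 = 2375/32 Hz
Bin index k = f_signal / resolution = 68875/16 / 2375/32 = 58
The signal frequency 68875/16 Hz falls in DFT bin k = 58.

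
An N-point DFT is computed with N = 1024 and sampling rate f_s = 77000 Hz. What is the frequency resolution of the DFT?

DFT frequency resolution = f_s / N
= 77000 / 1024 = 9625/128 Hz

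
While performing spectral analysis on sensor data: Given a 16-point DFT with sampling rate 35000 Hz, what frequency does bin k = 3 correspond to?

The frequency of DFT bin k is: f_k = k * f_s / N
f_3 = 3 * 35000 / 16 = 13125/2 Hz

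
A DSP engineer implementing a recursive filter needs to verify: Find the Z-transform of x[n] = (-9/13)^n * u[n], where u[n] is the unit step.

The Z-transform of a^n * u[n] is z/(z-a) for |z| > |a|.
Here a = -9/13, so X(z) = z/(z - (-9/13)) = 13z/(13z + 9)
ROC: |z| > 9/13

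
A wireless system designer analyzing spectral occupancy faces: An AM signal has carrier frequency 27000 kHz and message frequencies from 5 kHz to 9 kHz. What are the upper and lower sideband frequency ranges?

Upper sideband (USB) = fc + [fm_low, fm_high] = 27000 + [5, 9] = [27005, 27009] kHz
Lower sideband (LSB) = fc - [fm_high, fm_low] = 27000 - [9, 5] = [26991, 26995] kHz
Total occupied spectrum: 26991 kHz to 27009 kHz (plus carrier at 27000 kHz)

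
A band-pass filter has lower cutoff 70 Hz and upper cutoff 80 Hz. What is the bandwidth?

Bandwidth = f_high - f_low
= 80 Hz - 70 Hz = 10 Hz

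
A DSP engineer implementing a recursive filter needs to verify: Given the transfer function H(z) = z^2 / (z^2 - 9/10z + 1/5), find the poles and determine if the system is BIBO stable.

Poles are roots of the denominator: z^2 - 9/10z + 1/5 = 0.
Quadratic formula: z = [-(-9/10) +/- sqrt((-9/10)^2 - 4*(1/5))] / 2
Discriminant = 81/100 - 4/5 = 1/100; sqrt = 1/10.
z = (9/10 +/- 1/10) / 2 => z = 1/2 or z = 2/5.
|p1| = 1/2, |p2| = 2/5.
For BIBO stability, all poles must lie inside the unit circle (|p| < 1).
System is STABLE since both |p| < 1.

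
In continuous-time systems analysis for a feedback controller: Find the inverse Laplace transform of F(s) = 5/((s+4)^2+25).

Standard pair: w/((s+a)^2+w^2) <-> e^(-at)*sin(wt)*u(t)
With a=4, w=5: f(t) = e^(-4t)*sin(5t)*u(t)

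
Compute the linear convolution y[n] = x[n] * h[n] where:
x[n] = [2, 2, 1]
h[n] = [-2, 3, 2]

y[n] = sum_k x[k]*h[n-k]. Output length = len(x) + len(h) - 1 = 3 + 3 - 1 = 5.
y[0] = 2*-2 = -4
y[1] = 2*-2 + 2*3 = 2
y[2] = 1*-2 + 2*3 + 2*2 = 8
y[3] = 1*3 + 2*2 = 7
y[4] = 1*2 = 2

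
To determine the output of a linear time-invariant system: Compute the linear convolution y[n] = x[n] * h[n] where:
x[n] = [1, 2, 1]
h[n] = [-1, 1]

y[n] = sum_k x[k]*h[n-k]. Output length = len(x) + len(h) - 1 = 3 + 2 - 1 = 4.
y[0] = 1*-1 = -1
y[1] = 2*-1 + 1*1 = -1
y[2] = 1*-1 + 2*1 = 1
y[3] = 1*1 = 1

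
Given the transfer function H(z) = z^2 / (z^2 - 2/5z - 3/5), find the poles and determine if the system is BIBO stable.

Poles are roots of the denominator: z^2 - 2/5z - 3/5 = 0.
Quadratic formula: z = [-(-2/5) +/- sqrt((-2/5)^2 - 4*(-3/5))] / 2
Discriminant = 4/25 + 12/5 = 64/25; sqrt = 8/5.
z = (2/5 +/- 8/5) / 2 => z = 1 or z = -3/5.
|p1| = 1, |p2| = 3/5.
For BIBO stability, all poles must lie inside the unit circle (|p| < 1).
System is UNSTABLE since at least one |p| >= 1.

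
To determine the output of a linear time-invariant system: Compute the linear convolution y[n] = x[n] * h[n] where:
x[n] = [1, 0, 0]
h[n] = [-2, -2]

y[n] = sum_k x[k]*h[n-k]. Output length = len(x) + len(h) - 1 = 3 + 2 - 1 = 4.
y[0] = 1*-2 = -2
y[1] = 0*-2 + 1*-2 = -2
y[2] = 0*-2 + 0*-2 = 0
y[3] = 0*-2 = 0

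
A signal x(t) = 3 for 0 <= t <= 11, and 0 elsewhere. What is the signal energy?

Energy = integral of |x(t)|^2 dt over the signal duration
= 3^2 * 11 = 9 * 11 = 99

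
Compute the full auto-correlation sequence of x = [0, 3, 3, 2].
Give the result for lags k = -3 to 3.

r_xx[k] = sum_m x[m]*x[m+k], indexed from 0, for k = -3 to 3:
  r_xx[-3] = x[3]*x[0] = 0
  r_xx[-2] = x[2]*x[0] + x[3]*x[1] = 6
  r_xx[-1] = x[1]*x[0] + x[2]*x[1] + x[3]*x[2] = 15
  r_xx[0] = x[0]*x[0] + x[1]*x[1] + x[2]*x[2] + x[3]*x[3] = 22
  r_xx[1] = x[0]*x[1] + x[1]*x[2] + x[2]*x[3] = 15
  r_xx[2] = x[0]*x[2] + x[1]*x[3] = 6
  r_xx[3] = x[0]*x[3] = 0
r_xx = [0, 6, 15, 22, 15, 6, 0]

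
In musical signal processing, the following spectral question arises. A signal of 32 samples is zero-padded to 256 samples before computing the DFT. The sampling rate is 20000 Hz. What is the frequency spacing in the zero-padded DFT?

Original DFT: N = 32, resolution = f_s/N = 20000/32 = 625 Hz
Zero-padded DFT: N = 256, resolution = f_s/N = 20000/256 = 625/8 Hz
Zero-padding interpolates the spectrum (finer frequency grid)
but does NOT improve the true spectral resolution (ability to resolve close frequencies).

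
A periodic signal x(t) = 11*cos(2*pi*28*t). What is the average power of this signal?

Average power of A*cos(wt) is A^2/2.
P = 11^2 / 2 = 121/2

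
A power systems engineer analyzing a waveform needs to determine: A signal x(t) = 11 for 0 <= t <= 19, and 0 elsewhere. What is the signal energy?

Energy = integral of |x(t)|^2 dt over the signal duration
= 11^2 * 19 = 121 * 19 = 2299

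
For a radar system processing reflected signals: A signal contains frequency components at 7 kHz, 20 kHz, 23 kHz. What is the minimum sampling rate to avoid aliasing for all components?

The highest frequency component is f_max = 23 kHz.
Nyquist rate = 2 * f_max = 2 * 23 kHz = 46 kHz.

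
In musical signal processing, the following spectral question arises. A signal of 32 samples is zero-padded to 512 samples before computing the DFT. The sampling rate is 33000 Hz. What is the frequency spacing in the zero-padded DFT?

Original DFT: N = 32, resolution = f_s/N = 33000/32 = 4125/4 Hz
Zero-padded DFT: N = 512, resolution = f_s/N = 33000/512 = 4125/64 Hz
Zero-padding interpolates the spectrum (finer frequency grid)
but does NOT improve the true spectral resolution (ability to resolve close frequencies).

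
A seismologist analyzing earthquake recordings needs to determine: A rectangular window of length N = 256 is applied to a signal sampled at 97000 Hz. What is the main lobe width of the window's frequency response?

For a rectangular window of length N,
the main lobe width in frequency is 2*f_s/N.
= 2*97000/256 = 12125/16 Hz
This determines the minimum frequency separation for resolving two sinusoids.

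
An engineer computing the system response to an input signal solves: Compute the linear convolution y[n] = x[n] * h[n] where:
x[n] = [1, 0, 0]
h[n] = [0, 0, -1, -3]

y[n] = sum_k x[k]*h[n-k]. Output length = len(x) + len(h) - 1 = 3 + 4 - 1 = 6.
y[0] = 1*0 = 0
y[1] = 0*0 + 1*0 = 0
y[2] = 0*0 + 0*0 + 1*-1 = -1
y[3] = 0*0 + 0*-1 + 1*-3 = -3
y[4] = 0*-1 + 0*-3 = 0
y[5] = 0*-3 = 0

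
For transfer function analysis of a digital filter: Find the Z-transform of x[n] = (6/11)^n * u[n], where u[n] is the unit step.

The Z-transform of a^n * u[n] is z/(z-a) for |z| > |a|.
Here a = 6/11, so X(z) = z/(z - (6/11)) = 11z/(11z - 6)
ROC: |z| > 6/11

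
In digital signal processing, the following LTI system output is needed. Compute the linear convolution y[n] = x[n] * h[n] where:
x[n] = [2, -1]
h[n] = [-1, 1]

y[n] = sum_k x[k]*h[n-k]. Output length = len(x) + len(h) - 1 = 2 + 2 - 1 = 3.
y[0] = 2*-1 = -2
y[1] = -1*-1 + 2*1 = 3
y[2] = -1*1 = -1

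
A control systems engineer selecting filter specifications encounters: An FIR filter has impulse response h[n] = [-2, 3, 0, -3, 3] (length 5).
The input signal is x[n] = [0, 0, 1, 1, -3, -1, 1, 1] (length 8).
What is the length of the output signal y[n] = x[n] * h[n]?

For linear convolution, the output length is:
len(y) = len(x) + len(h) - 1 = 8 + 5 - 1 = 12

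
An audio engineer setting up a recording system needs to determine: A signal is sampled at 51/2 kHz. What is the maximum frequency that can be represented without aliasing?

The maximum frequency that can be represented without aliasing
is the Nyquist frequency: f_max = f_s / 2 = 51/2 kHz / 2 = 51/4 kHz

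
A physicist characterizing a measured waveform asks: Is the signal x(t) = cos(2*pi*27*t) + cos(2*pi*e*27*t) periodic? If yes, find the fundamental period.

f1 = 27 Hz, f2 = 27*e Hz
Ratio f2/f1 = e, which is irrational.
Since the frequency ratio is irrational, no common period exists.
The signal is not periodic.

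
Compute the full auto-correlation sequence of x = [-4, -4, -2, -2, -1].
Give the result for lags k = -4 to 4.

r_xx[k] = sum_m x[m]*x[m+k], indexed from 0, for k = -4 to 4:
  r_xx[-4] = x[4]*x[0] = 4
  r_xx[-3] = x[3]*x[0] + x[4]*x[1] = 12
  r_xx[-2] = x[2]*x[0] + x[3]*x[1] + x[4]*x[2] = 18
  r_xx[-1] = x[1]*x[0] + x[2]*x[1] + x[3]*x[2] + x[4]*x[3] = 30
  r_xx[0] = x[0]*x[0] + x[1]*x[1] + x[2]*x[2] + x[3]*x[3] + x[4]*x[4] = 41
  r_xx[1] = x[0]*x[1] + x[1]*x[2] + x[2]*x[3] + x[3]*x[4] = 30
  r_xx[2] = x[0]*x[2] + x[1]*x[3] + x[2]*x[4] = 18
  r_xx[3] = x[0]*x[3] + x[1]*x[4] = 12
  r_xx[4] = x[0]*x[4] = 4
r_xx = [4, 12, 18, 30, 41, 30, 18, 12, 4]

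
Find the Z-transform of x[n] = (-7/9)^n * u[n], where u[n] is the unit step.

The Z-transform of a^n * u[n] is z/(z-a) for |z| > |a|.
Here a = -7/9, so X(z) = z/(z - (-7/9)) = 9z/(9z + 7)
ROC: |z| > 7/9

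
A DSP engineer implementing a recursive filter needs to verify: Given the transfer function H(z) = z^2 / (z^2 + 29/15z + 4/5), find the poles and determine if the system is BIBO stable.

Poles are roots of the denominator: z^2 + 29/15z + 4/5 = 0.
Quadratic formula: z = [-(29/15) +/- sqrt((29/15)^2 - 4*(4/5))] / 2
Discriminant = 841/225 - 16/5 = 121/225; sqrt = 11/15.
z = (-29/15 +/- 11/15) / 2 => z = -3/5 or z = -4/3.
|p1| = 4/3, |p2| = 3/5.
For BIBO stability, all poles must lie inside the unit circle (|p| < 1).
System is UNSTABLE since at least one |p| >= 1.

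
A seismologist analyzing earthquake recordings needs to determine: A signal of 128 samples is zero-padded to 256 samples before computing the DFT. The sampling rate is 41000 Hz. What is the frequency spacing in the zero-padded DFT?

Original DFT: N = 128, resolution = f_s/N = 41000/128 = 5125/16 Hz
Zero-padded DFT: N = 256, resolution = f_s/N = 41000/256 = 5125/32 Hz
Zero-padding interpolates the spectrum (finer frequency grid)
but does NOT improve the true spectral resolution (ability to resolve close frequencies).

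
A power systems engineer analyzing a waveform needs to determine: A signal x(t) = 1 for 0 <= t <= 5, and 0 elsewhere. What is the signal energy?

Energy = integral of |x(t)|^2 dt over the signal duration
= 1^2 * 5 = 1 * 5 = 5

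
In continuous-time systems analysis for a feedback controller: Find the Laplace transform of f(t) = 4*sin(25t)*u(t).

Standard pair: sin(wt)*u(t) <-> w/(s^2+w^2)
With w = 25: L{4*sin(25t)*u(t)} = 100/(s^2+625)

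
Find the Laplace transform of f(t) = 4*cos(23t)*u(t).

Standard pair: cos(wt)*u(t) <-> s/(s^2+w^2)
With w = 23: L{4*cos(23t)*u(t)} = 4s/(s^2+529)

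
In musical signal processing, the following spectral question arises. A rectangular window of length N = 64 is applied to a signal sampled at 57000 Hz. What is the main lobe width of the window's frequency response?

For a rectangular window of length N,
the main lobe width in frequency is 2*f_s/N.
= 2*57000/64 = 7125/4 Hz
This determines the minimum frequency separation for resolving two sinusoids.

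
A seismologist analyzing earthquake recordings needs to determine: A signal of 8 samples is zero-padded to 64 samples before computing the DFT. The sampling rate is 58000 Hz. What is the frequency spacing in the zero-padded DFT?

Original DFT: N = 8, resolution = f_s/N = 58000/8 = 7250 Hz
Zero-padded DFT: N = 64, resolution = f_s/N = 58000/64 = 3625/4 Hz
Zero-padding interpolates the spectrum (finer frequency grid)
but does NOT improve the true spectral resolution (ability to resolve close frequencies).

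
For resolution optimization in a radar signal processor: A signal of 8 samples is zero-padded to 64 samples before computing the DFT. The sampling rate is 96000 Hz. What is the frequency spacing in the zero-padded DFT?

Original DFT: N = 8, resolution = f_s/N = 96000/8 = 12000 Hz
Zero-padded DFT: N = 64, resolution = f_s/N = 96000/64 = 1500 Hz
Zero-padding interpolates the spectrum (finer frequency grid)
but does NOT improve the true spectral resolution (ability to resolve close frequencies).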